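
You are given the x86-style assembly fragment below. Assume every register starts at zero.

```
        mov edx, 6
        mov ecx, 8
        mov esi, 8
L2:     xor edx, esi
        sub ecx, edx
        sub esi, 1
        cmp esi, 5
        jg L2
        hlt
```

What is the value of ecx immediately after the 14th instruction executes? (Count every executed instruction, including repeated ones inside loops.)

-15

after mov edx, 6: edx=6
after mov ecx, 8: ecx=8
after mov esi, 8: esi=8
after xor edx, esi: edx=6^8=14
after sub ecx, edx: ecx=8-14=-6
after sub esi, 1: esi=8-1=7
cmp esi, 5  (cmp 7,5)
jg L2: taken
after xor edx, esi: edx=14^7=9
after sub ecx, edx: ecx=(-6)-9=-15
after sub esi, 1: esi=7-1=6
cmp esi, 5  (cmp 6,5)
jg L2: taken
after xor edx, esi: edx=9^6=15
After step 14: ecx = -15.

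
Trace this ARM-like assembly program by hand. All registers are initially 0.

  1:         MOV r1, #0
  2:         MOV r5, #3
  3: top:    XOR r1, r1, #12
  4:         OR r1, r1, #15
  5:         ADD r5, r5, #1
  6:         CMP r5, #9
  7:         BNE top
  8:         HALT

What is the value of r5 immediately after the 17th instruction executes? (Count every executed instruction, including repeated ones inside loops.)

r1=0
r5=3
r1=0^12=12
r1=12|15=15
r5=3+1=4
CMP r5, #9  (cmp 4,9)
BNE top: taken
r1=15^12=3
r1=3|15=15
r5=4+1=5
CMP r5, #9  (cmp 5,9)
BNE top: taken
r1=15^12=3
r1=3|15=15
r5=5+1=6
CMP r5, #9  (cmp 6,9)
BNE top: taken
After step 17: r5 = 6.

6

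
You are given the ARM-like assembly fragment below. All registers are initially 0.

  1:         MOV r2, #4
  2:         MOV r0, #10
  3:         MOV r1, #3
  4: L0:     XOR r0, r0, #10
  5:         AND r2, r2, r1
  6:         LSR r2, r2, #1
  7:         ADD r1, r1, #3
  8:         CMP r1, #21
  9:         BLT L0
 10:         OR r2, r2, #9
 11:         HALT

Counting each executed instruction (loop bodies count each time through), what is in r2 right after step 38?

r2=4
r0=10
r1=3
r0=10^10=0
r2=4&3=0
r2=0>>1=0
r1=3+3=6
CMP r1, #21  (cmp 6,21)
BLT L0: taken
r0=0^10=10
r2=0&6=0
r2=0>>1=0
r1=6+3=9
CMP r1, #21  (cmp 9,21)
BLT L0: taken
r0=10^10=0
r2=0&9=0
r2=0>>1=0
r1=9+3=12
CMP r1, #21  (cmp 12,21)
BLT L0: taken
r0=0^10=10
r2=0&12=0
r2=0>>1=0
r1=12+3=15
CMP r1, #21  (cmp 15,21)
BLT L0: taken
r0=10^10=0
r2=0&15=0
r2=0>>1=0
r1=15+3=18
CMP r1, #21  (cmp 18,21)
BLT L0: taken
r0=0^10=10
r2=0&18=0
r2=0>>1=0
r1=18+3=21
CMP r1, #21  (cmp 21,21)
After step 38: r2 = 0.

0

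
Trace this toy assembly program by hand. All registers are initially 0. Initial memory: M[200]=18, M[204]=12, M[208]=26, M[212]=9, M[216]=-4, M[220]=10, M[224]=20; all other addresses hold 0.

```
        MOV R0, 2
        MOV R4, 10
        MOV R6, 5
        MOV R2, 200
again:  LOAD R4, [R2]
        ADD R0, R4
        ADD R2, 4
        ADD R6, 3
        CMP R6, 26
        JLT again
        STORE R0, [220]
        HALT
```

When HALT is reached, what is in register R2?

R0=2
R4=10
R6=5
R2=200
R4=M[200]=18
R0=2+18=20
R2=200+4=204
R6=5+3=8
CMP R6, 26  (cmp 8,26)
JLT again: taken
R4=M[204]=12
R0=20+12=32
R2=204+4=208
R6=8+3=11
CMP R6, 26  (cmp 11,26)
JLT again: taken
R4=M[208]=26
R0=32+26=58
R2=208+4=212
R6=11+3=14
CMP R6, 26  (cmp 14,26)
JLT again: taken
R4=M[212]=9
R0=58+9=67
R2=212+4=216
R6=14+3=17
CMP R6, 26  (cmp 17,26)
JLT again: taken
R4=M[216]=-4
R0=67+(-4)=63
R2=216+4=220
R6=17+3=20
CMP R6, 26  (cmp 20,26)
JLT again: taken
R4=M[220]=10
R0=63+10=73
R2=220+4=224
R6=20+3=23
CMP R6, 26  (cmp 23,26)
JLT again: taken
R4=M[224]=20
R0=73+20=93
R2=224+4=228
R6=23+3=26
CMP R6, 26  (cmp 26,26)
JLT again: not taken
STORE R0, [220] → M[220]=93
halt.

228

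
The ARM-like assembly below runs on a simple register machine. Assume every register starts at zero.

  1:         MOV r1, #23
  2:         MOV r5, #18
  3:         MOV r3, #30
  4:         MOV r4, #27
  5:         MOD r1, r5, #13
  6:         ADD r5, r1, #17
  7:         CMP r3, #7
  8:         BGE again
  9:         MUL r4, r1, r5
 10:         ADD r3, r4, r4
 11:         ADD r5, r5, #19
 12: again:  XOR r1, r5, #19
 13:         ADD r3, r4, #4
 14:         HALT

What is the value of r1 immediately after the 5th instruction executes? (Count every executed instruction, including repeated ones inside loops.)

5

r1=23
r5=18
r3=30
r4=27
r1=18%13=5
After step 5: r1 = 5.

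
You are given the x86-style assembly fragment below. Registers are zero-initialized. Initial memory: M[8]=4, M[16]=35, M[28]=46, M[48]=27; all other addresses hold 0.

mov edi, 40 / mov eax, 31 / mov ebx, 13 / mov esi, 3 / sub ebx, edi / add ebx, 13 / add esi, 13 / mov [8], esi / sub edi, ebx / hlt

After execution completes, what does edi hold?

54

after mov edi, 40: edi=40
after mov eax, 31: eax=31
after mov ebx, 13: ebx=13
after mov esi, 3: esi=3
after sub ebx, edi: ebx=13-40=-27
after add ebx, 13: ebx=(-27)+13=-14
after add esi, 13: esi=3+13=16
mov [8], esi → M[8]=16
after sub edi, ebx: edi=40-(-14)=54
halt.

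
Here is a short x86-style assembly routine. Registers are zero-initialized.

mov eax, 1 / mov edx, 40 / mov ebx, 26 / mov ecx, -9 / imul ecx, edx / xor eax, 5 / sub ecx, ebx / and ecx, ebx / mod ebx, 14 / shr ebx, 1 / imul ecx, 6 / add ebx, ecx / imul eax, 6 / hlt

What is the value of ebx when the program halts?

mov eax, 1 → eax=1
mov edx, 40 → edx=40
mov ebx, 26 → ebx=26
mov ecx, -9 → ecx=-9
imul ecx, edx → ecx=(-9)*40=-360
xor eax, 5 → eax=1^5=4
sub ecx, ebx → ecx=(-360)-26=-386
and ecx, ebx → ecx=(-386)&26=26
mod ebx, 14 → ebx=26%14=12
shr ebx, 1 → ebx=12>>1=6
imul ecx, 6 → ecx=26*6=156
add ebx, ecx → ebx=6+156=162
imul eax, 6 → eax=4*6=24
halt.

162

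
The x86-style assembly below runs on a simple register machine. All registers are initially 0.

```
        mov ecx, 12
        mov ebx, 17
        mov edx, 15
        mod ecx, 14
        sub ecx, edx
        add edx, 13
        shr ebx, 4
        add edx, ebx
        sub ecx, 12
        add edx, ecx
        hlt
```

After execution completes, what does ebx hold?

1

ecx=12
ebx=17
edx=15
ecx=12%14=12
ecx=12-15=-3
edx=15+13=28
ebx=17>>4=1
edx=28+1=29
ecx=(-3)-12=-15
edx=29+(-15)=14
halt.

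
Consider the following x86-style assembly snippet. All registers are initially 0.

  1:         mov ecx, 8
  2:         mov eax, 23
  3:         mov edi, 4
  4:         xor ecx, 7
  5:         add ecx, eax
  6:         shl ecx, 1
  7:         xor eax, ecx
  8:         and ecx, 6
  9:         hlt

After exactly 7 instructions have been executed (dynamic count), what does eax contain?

mov ecx, 8 → ecx=8
mov eax, 23 → eax=23
mov edi, 4 → edi=4
xor ecx, 7 → ecx=8^7=15
add ecx, eax → ecx=15+23=38
shl ecx, 1 → ecx=38<<1=76
xor eax, ecx → eax=23^76=91
After step 7: eax = 91.

91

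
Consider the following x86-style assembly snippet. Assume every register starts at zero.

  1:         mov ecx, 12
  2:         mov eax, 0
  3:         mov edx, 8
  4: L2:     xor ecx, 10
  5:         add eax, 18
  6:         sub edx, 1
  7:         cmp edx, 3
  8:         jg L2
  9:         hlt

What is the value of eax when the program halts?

90

ecx=12
eax=0
edx=8
ecx=12^10=6
eax=0+18=18
edx=8-1=7
cmp edx, 3  (cmp 7,3)
jg L2: taken
ecx=6^10=12
eax=18+18=36
edx=7-1=6
cmp edx, 3  (cmp 6,3)
jg L2: taken
ecx=12^10=6
eax=36+18=54
edx=6-1=5
cmp edx, 3  (cmp 5,3)
jg L2: taken
ecx=6^10=12
eax=54+18=72
edx=5-1=4
cmp edx, 3  (cmp 4,3)
jg L2: taken
ecx=12^10=6
eax=72+18=90
edx=4-1=3
cmp edx, 3  (cmp 3,3)
jg L2: not taken
halt.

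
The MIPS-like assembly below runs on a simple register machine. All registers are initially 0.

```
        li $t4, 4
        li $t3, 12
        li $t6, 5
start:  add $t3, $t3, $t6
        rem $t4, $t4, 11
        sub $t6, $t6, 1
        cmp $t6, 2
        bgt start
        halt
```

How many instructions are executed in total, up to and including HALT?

19

$t4=4
$t3=12
$t6=5
$t3=12+5=17
$t4=4%11=4
$t6=5-1=4
cmp $t6, 2  (cmp 4,2)
bgt start: taken
$t3=17+4=21
$t4=4%11=4
$t6=4-1=3
cmp $t6, 2  (cmp 3,2)
bgt start: taken
$t3=21+3=24
$t4=4%11=4
$t6=3-1=2
cmp $t6, 2  (cmp 2,2)
bgt start: not taken
halt.
Total executed instructions: 19.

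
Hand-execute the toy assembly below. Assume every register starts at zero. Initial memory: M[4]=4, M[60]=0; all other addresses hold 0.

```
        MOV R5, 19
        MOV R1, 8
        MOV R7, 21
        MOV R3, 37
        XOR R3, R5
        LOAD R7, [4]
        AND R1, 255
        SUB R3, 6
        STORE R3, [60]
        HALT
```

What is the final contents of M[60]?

48

MOV R5, 19 → R5=19
MOV R1, 8 → R1=8
MOV R7, 21 → R7=21
MOV R3, 37 → R3=37
XOR R3, R5 → R3=37^19=54
LOAD R7, [4] → R7=M[4]=4
AND R1, 255 → R1=8&255=8
SUB R3, 6 → R3=54-6=48
STORE R3, [60] → M[60]=48
halt.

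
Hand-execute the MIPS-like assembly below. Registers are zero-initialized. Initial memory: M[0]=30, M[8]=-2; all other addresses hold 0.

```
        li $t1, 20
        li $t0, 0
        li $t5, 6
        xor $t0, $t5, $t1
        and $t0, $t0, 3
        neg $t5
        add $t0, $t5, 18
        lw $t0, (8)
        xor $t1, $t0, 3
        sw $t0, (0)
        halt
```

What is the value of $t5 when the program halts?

-6

after li $t1, 20: $t1=20
after li $t0, 0: $t0=0
after li $t5, 6: $t5=6
after xor $t0, $t5, $t1: $t0=6^20=18
after and $t0, $t0, 3: $t0=18&3=2
after neg $t5: $t5=-(6)=-6
after add $t0, $t5, 18: $t0=(-6)+18=12
after lw $t0, (8): $t0=M[8]=-2
after xor $t1, $t0, 3: $t1=(-2)^3=-3
sw $t0, (0) → M[0]=-2
halt.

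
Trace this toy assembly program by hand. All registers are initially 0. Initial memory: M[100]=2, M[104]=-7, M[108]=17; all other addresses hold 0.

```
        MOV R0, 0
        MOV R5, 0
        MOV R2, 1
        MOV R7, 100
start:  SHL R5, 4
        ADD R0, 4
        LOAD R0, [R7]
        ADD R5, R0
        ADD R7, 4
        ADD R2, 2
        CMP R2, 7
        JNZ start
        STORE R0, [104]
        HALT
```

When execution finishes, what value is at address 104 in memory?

17

R0=0
R5=0
R2=1
R7=100
R5=0<<4=0
R0=0+4=4
R0=M[100]=2
R5=0+2=2
R7=100+4=104
R2=1+2=3
CMP R2, 7  (cmp 3,7)
JNZ start: taken
R5=2<<4=32
R0=2+4=6
R0=M[104]=-7
R5=32+(-7)=25
R7=104+4=108
R2=3+2=5
CMP R2, 7  (cmp 5,7)
JNZ start: taken
R5=25<<4=400
R0=(-7)+4=-3
R0=M[108]=17
R5=400+17=417
R7=108+4=112
R2=5+2=7
CMP R2, 7  (cmp 7,7)
JNZ start: not taken
STORE R0, [104] → M[104]=17
halt.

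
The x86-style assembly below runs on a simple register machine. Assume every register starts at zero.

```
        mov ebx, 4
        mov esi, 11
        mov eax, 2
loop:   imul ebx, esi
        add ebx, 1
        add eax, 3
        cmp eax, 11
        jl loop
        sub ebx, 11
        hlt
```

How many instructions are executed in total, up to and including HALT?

ebx=4
esi=11
eax=2
ebx=4*11=44
ebx=44+1=45
eax=2+3=5
cmp eax, 11  (cmp 5,11)
jl loop: taken
ebx=45*11=495
ebx=495+1=496
eax=5+3=8
cmp eax, 11  (cmp 8,11)
jl loop: taken
ebx=496*11=5456
ebx=5456+1=5457
eax=8+3=11
cmp eax, 11  (cmp 11,11)
jl loop: not taken
ebx=5457-11=5446
halt.
Total executed instructions: 20.

20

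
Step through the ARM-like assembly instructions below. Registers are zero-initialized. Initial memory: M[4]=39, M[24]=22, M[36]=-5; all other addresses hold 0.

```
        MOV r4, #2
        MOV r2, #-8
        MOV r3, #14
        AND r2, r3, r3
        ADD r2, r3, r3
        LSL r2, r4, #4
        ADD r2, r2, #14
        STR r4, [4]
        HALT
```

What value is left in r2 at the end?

r4=2
r2=-8
r3=14
r2=14&14=14
r2=14+14=28
r2=2<<4=32
r2=32+14=46
STR r4, [4] → M[4]=2
halt.

46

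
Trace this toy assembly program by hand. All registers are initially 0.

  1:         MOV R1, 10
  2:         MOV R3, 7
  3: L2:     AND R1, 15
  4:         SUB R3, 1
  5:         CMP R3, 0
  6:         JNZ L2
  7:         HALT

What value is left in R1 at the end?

MOV R1, 10 → R1=10
MOV R3, 7 → R3=7
AND R1, 15 → R1=10&15=10
SUB R3, 1 → R3=7-1=6
CMP R3, 0  (cmp 6,0)
JNZ L2: taken
AND R1, 15 → R1=10&15=10
SUB R3, 1 → R3=6-1=5
CMP R3, 0  (cmp 5,0)
JNZ L2: taken
AND R1, 15 → R1=10&15=10
SUB R3, 1 → R3=5-1=4
CMP R3, 0  (cmp 4,0)
JNZ L2: taken
AND R1, 15 → R1=10&15=10
SUB R3, 1 → R3=4-1=3
CMP R3, 0  (cmp 3,0)
JNZ L2: taken
AND R1, 15 → R1=10&15=10
SUB R3, 1 → R3=3-1=2
CMP R3, 0  (cmp 2,0)
JNZ L2: taken
AND R1, 15 → R1=10&15=10
SUB R3, 1 → R3=2-1=1
CMP R3, 0  (cmp 1,0)
JNZ L2: taken
AND R1, 15 → R1=10&15=10
SUB R3, 1 → R3=1-1=0
CMP R3, 0  (cmp 0,0)
JNZ L2: not taken
halt.

10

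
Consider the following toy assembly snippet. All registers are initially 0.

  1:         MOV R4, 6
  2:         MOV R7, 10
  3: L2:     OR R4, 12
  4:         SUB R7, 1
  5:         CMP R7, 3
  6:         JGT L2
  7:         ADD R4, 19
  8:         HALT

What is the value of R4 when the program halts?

33

R4=6
R7=10
R4=6|12=14
R7=10-1=9
CMP R7, 3  (cmp 9,3)
JGT L2: taken
R4=14|12=14
R7=9-1=8
CMP R7, 3  (cmp 8,3)
JGT L2: taken
R4=14|12=14
R7=8-1=7
CMP R7, 3  (cmp 7,3)
JGT L2: taken
R4=14|12=14
R7=7-1=6
CMP R7, 3  (cmp 6,3)
JGT L2: taken
R4=14|12=14
R7=6-1=5
CMP R7, 3  (cmp 5,3)
JGT L2: taken
R4=14|12=14
R7=5-1=4
CMP R7, 3  (cmp 4,3)
JGT L2: taken
R4=14|12=14
R7=4-1=3
CMP R7, 3  (cmp 3,3)
JGT L2: not taken
R4=14+19=33
halt.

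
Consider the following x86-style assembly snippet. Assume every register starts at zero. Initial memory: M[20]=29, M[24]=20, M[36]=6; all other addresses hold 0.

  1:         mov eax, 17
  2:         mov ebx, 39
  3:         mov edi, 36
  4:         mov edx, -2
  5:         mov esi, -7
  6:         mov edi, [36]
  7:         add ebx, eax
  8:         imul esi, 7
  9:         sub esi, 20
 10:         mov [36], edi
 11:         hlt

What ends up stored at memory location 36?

6

after mov eax, 17: eax=17
after mov ebx, 39: ebx=39
after mov edi, 36: edi=36
after mov edx, -2: edx=-2
after mov esi, -7: esi=-7
after mov edi, [36]: edi=M[36]=6
after add ebx, eax: ebx=39+17=56
after imul esi, 7: esi=(-7)*7=-49
after sub esi, 20: esi=(-49)-20=-69
mov [36], edi → M[36]=6
halt.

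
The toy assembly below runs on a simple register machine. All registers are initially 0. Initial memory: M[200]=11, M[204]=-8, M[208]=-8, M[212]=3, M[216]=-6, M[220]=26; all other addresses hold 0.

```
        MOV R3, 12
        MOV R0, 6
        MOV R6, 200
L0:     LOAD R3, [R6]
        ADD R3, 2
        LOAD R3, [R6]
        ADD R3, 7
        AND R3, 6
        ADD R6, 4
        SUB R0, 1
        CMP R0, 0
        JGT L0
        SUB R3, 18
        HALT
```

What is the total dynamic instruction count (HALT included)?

59

MOV R3, 12 → R3=12
MOV R0, 6 → R0=6
MOV R6, 200 → R6=200
LOAD R3, [R6] → R3=M[200]=11
ADD R3, 2 → R3=11+2=13
LOAD R3, [R6] → R3=M[200]=11
ADD R3, 7 → R3=11+7=18
AND R3, 6 → R3=18&6=2
ADD R6, 4 → R6=200+4=204
SUB R0, 1 → R0=6-1=5
CMP R0, 0  (cmp 5,0)
JGT L0: taken
LOAD R3, [R6] → R3=M[204]=-8
ADD R3, 2 → R3=(-8)+2=-6
LOAD R3, [R6] → R3=M[204]=-8
ADD R3, 7 → R3=(-8)+7=-1
AND R3, 6 → R3=(-1)&6=6
ADD R6, 4 → R6=204+4=208
SUB R0, 1 → R0=5-1=4
CMP R0, 0  (cmp 4,0)
JGT L0: taken
LOAD R3, [R6] → R3=M[208]=-8
ADD R3, 2 → R3=(-8)+2=-6
LOAD R3, [R6] → R3=M[208]=-8
ADD R3, 7 → R3=(-8)+7=-1
AND R3, 6 → R3=(-1)&6=6
ADD R6, 4 → R6=208+4=212
SUB R0, 1 → R0=4-1=3
CMP R0, 0  (cmp 3,0)
JGT L0: taken
LOAD R3, [R6] → R3=M[212]=3
ADD R3, 2 → R3=3+2=5
LOAD R3, [R6] → R3=M[212]=3
ADD R3, 7 → R3=3+7=10
AND R3, 6 → R3=10&6=2
ADD R6, 4 → R6=212+4=216
SUB R0, 1 → R0=3-1=2
CMP R0, 0  (cmp 2,0)
JGT L0: taken
LOAD R3, [R6] → R3=M[216]=-6
ADD R3, 2 → R3=(-6)+2=-4
LOAD R3, [R6] → R3=M[216]=-6
ADD R3, 7 → R3=(-6)+7=1
AND R3, 6 → R3=1&6=0
ADD R6, 4 → R6=216+4=220
SUB R0, 1 → R0=2-1=1
CMP R0, 0  (cmp 1,0)
JGT L0: taken
LOAD R3, [R6] → R3=M[220]=26
ADD R3, 2 → R3=26+2=28
LOAD R3, [R6] → R3=M[220]=26
ADD R3, 7 → R3=26+7=33
AND R3, 6 → R3=33&6=0
ADD R6, 4 → R6=220+4=224
SUB R0, 1 → R0=1-1=0
CMP R0, 0  (cmp 0,0)
JGT L0: not taken
SUB R3, 18 → R3=0-18=-18
halt.
Total executed instructions: 59.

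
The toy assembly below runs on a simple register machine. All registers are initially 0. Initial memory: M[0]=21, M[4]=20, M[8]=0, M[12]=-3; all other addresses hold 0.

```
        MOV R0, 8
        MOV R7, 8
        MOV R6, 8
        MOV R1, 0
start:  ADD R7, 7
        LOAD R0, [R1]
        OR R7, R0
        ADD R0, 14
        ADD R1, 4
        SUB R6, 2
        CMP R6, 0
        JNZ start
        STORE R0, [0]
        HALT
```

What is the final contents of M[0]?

11

R0=8
R7=8
R6=8
R1=0
R7=8+7=15
R0=M[0]=21
R7=15|21=31
R0=21+14=35
R1=0+4=4
R6=8-2=6
CMP R6, 0  (cmp 6,0)
JNZ start: taken
R7=31+7=38
R0=M[4]=20
R7=38|20=54
R0=20+14=34
R1=4+4=8
R6=6-2=4
CMP R6, 0  (cmp 4,0)
JNZ start: taken
R7=54+7=61
R0=M[8]=0
R7=61|0=61
R0=0+14=14
R1=8+4=12
R6=4-2=2
CMP R6, 0  (cmp 2,0)
JNZ start: taken
R7=61+7=68
R0=M[12]=-3
R7=68|(-3)=-3
R0=(-3)+14=11
R1=12+4=16
R6=2-2=0
CMP R6, 0  (cmp 0,0)
JNZ start: not taken
STORE R0, [0] → M[0]=11
halt.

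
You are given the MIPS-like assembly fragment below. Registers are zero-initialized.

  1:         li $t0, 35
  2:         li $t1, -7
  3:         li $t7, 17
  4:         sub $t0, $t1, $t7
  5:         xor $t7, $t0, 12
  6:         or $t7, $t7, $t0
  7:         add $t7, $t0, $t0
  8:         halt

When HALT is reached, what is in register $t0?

-24

li $t0, 35 → $t0=35
li $t1, -7 → $t1=-7
li $t7, 17 → $t7=17
sub $t0, $t1, $t7 → $t0=(-7)-17=-24
xor $t7, $t0, 12 → $t7=(-24)^12=-28
or $t7, $t7, $t0 → $t7=(-28)|(-24)=-20
add $t7, $t0, $t0 → $t7=(-24)+(-24)=-48
halt.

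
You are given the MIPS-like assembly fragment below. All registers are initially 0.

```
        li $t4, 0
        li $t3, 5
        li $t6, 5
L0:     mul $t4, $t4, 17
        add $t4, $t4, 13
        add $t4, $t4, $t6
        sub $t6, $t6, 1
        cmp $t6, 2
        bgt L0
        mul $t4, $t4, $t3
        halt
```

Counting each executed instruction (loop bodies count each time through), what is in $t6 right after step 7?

4

li $t4, 0 → $t4=0
li $t3, 5 → $t3=5
li $t6, 5 → $t6=5
mul $t4, $t4, 17 → $t4=0*17=0
add $t4, $t4, 13 → $t4=0+13=13
add $t4, $t4, $t6 → $t4=13+5=18
sub $t6, $t6, 1 → $t6=5-1=4
After step 7: $t6 = 4.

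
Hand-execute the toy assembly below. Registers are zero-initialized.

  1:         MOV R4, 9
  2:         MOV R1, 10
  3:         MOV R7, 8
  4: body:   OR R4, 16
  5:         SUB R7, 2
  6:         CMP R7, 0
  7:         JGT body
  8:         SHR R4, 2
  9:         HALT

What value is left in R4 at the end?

6

R4=9
R1=10
R7=8
R4=9|16=25
R7=8-2=6
CMP R7, 0  (cmp 6,0)
JGT body: taken
R4=25|16=25
R7=6-2=4
CMP R7, 0  (cmp 4,0)
JGT body: taken
R4=25|16=25
R7=4-2=2
CMP R7, 0  (cmp 2,0)
JGT body: taken
R4=25|16=25
R7=2-2=0
CMP R7, 0  (cmp 0,0)
JGT body: not taken
R4=25>>2=6
halt.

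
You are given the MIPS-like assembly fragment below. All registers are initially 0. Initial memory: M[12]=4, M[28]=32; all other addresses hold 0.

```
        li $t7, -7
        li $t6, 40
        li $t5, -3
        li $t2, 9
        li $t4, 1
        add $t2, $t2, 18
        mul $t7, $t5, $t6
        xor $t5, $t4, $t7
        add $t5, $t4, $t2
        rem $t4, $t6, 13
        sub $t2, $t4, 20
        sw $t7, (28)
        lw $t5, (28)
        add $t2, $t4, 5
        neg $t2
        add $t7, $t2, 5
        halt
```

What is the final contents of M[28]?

-120

after li $t7, -7: $t7=-7
after li $t6, 40: $t6=40
after li $t5, -3: $t5=-3
after li $t2, 9: $t2=9
after li $t4, 1: $t4=1
after add $t2, $t2, 18: $t2=9+18=27
after mul $t7, $t5, $t6: $t7=(-3)*40=-120
after xor $t5, $t4, $t7: $t5=1^(-120)=-119
after add $t5, $t4, $t2: $t5=1+27=28
after rem $t4, $t6, 13: $t4=40%13=1
after sub $t2, $t4, 20: $t2=1-20=-19
sw $t7, (28) → M[28]=-120
after lw $t5, (28): $t5=M[28]=-120
after add $t2, $t4, 5: $t2=1+5=6
after neg $t2: $t2=-(6)=-6
after add $t7, $t2, 5: $t7=(-6)+5=-1
halt.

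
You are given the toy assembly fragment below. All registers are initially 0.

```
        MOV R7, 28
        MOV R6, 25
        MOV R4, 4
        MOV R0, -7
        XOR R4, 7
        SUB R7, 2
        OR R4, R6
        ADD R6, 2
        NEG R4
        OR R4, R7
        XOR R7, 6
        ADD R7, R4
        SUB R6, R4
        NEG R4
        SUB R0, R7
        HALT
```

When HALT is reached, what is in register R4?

1

R7=28
R6=25
R4=4
R0=-7
R4=4^7=3
R7=28-2=26
R4=3|25=27
R6=25+2=27
R4=-(27)=-27
R4=(-27)|26=-1
R7=26^6=28
R7=28+(-1)=27
R6=27-(-1)=28
R4=-(-1)=1
R0=(-7)-27=-34
halt.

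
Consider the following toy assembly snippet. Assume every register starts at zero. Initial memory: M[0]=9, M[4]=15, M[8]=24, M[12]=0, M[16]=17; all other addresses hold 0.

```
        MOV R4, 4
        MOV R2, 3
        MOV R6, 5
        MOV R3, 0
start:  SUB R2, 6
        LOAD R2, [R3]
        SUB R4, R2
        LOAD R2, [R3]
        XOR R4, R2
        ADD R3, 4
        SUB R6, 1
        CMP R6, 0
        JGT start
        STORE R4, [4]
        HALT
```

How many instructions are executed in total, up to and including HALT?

after MOV R4, 4: R4=4
after MOV R2, 3: R2=3
after MOV R6, 5: R6=5
after MOV R3, 0: R3=0
after SUB R2, 6: R2=3-6=-3
after LOAD R2, [R3]: R2=M[0]=9
after SUB R4, R2: R4=4-9=-5
after LOAD R2, [R3]: R2=M[0]=9
after XOR R4, R2: R4=(-5)^9=-14
after ADD R3, 4: R3=0+4=4
after SUB R6, 1: R6=5-1=4
CMP R6, 0  (cmp 4,0)
JGT start: taken
after SUB R2, 6: R2=9-6=3
after LOAD R2, [R3]: R2=M[4]=15
after SUB R4, R2: R4=(-14)-15=-29
after LOAD R2, [R3]: R2=M[4]=15
after XOR R4, R2: R4=(-29)^15=-20
after ADD R3, 4: R3=4+4=8
after SUB R6, 1: R6=4-1=3
CMP R6, 0  (cmp 3,0)
JGT start: taken
after SUB R2, 6: R2=15-6=9
after LOAD R2, [R3]: R2=M[8]=24
after SUB R4, R2: R4=(-20)-24=-44
after LOAD R2, [R3]: R2=M[8]=24
after XOR R4, R2: R4=(-44)^24=-52
after ADD R3, 4: R3=8+4=12
after SUB R6, 1: R6=3-1=2
CMP R6, 0  (cmp 2,0)
JGT start: taken
after SUB R2, 6: R2=24-6=18
after LOAD R2, [R3]: R2=M[12]=0
after SUB R4, R2: R4=(-52)-0=-52
after LOAD R2, [R3]: R2=M[12]=0
after XOR R4, R2: R4=(-52)^0=-52
after ADD R3, 4: R3=12+4=16
after SUB R6, 1: R6=2-1=1
CMP R6, 0  (cmp 1,0)
JGT start: taken
after SUB R2, 6: R2=0-6=-6
after LOAD R2, [R3]: R2=M[16]=17
after SUB R4, R2: R4=(-52)-17=-69
after LOAD R2, [R3]: R2=M[16]=17
after XOR R4, R2: R4=(-69)^17=-86
after ADD R3, 4: R3=16+4=20
after SUB R6, 1: R6=1-1=0
CMP R6, 0  (cmp 0,0)
JGT start: not taken
STORE R4, [4] → M[4]=-86
halt.
Total executed instructions: 51.

51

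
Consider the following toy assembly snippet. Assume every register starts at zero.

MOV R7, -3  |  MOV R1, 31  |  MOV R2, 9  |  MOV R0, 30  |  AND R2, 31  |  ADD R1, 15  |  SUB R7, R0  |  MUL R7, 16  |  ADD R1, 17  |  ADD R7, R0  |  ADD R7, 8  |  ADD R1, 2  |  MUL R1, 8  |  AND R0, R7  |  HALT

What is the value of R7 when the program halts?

after MOV R7, -3: R7=-3
after MOV R1, 31: R1=31
after MOV R2, 9: R2=9
after MOV R0, 30: R0=30
after AND R2, 31: R2=9&31=9
after ADD R1, 15: R1=31+15=46
after SUB R7, R0: R7=(-3)-30=-33
after MUL R7, 16: R7=(-33)*16=-528
after ADD R1, 17: R1=46+17=63
after ADD R7, R0: R7=(-528)+30=-498
after ADD R7, 8: R7=(-498)+8=-490
after ADD R1, 2: R1=63+2=65
after MUL R1, 8: R1=65*8=520
after AND R0, R7: R0=30&(-490)=22
halt.

-490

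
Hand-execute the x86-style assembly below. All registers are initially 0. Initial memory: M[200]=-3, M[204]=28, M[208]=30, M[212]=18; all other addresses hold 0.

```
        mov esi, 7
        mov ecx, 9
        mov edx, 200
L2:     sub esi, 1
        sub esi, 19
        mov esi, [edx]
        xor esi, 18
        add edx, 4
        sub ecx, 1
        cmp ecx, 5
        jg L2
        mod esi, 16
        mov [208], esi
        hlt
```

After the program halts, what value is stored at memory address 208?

0

esi=7
ecx=9
edx=200
esi=7-1=6
esi=6-19=-13
esi=M[200]=-3
esi=(-3)^18=-17
edx=200+4=204
ecx=9-1=8
cmp ecx, 5  (cmp 8,5)
jg L2: taken
esi=(-17)-1=-18
esi=(-18)-19=-37
esi=M[204]=28
esi=28^18=14
edx=204+4=208
ecx=8-1=7
cmp ecx, 5  (cmp 7,5)
jg L2: taken
esi=14-1=13
esi=13-19=-6
esi=M[208]=30
esi=30^18=12
edx=208+4=212
ecx=7-1=6
cmp ecx, 5  (cmp 6,5)
jg L2: taken
esi=12-1=11
esi=11-19=-8
esi=M[212]=18
esi=18^18=0
edx=212+4=216
ecx=6-1=5
cmp ecx, 5  (cmp 5,5)
jg L2: not taken
esi=0%16=0
mov [208], esi → M[208]=0
halt.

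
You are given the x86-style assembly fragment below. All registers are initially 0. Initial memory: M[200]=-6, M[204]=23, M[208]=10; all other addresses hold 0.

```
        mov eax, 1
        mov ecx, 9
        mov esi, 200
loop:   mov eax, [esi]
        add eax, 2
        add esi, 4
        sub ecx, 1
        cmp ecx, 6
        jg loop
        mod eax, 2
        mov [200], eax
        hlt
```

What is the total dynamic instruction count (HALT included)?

eax=1
ecx=9
esi=200
eax=M[200]=-6
eax=(-6)+2=-4
esi=200+4=204
ecx=9-1=8
cmp ecx, 6  (cmp 8,6)
jg loop: taken
eax=M[204]=23
eax=23+2=25
esi=204+4=208
ecx=8-1=7
cmp ecx, 6  (cmp 7,6)
jg loop: taken
eax=M[208]=10
eax=10+2=12
esi=208+4=212
ecx=7-1=6
cmp ecx, 6  (cmp 6,6)
jg loop: not taken
eax=12%2=0
mov [200], eax → M[200]=0
halt.
Total executed instructions: 24.

24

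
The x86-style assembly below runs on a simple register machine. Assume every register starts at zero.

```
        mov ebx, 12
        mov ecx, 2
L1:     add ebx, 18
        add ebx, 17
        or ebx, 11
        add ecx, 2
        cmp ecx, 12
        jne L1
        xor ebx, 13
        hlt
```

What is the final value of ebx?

194

after mov ebx, 12: ebx=12
after mov ecx, 2: ecx=2
after add ebx, 18: ebx=12+18=30
after add ebx, 17: ebx=30+17=47
after or ebx, 11: ebx=47|11=47
after add ecx, 2: ecx=2+2=4
cmp ecx, 12  (cmp 4,12)
jne L1: taken
after add ebx, 18: ebx=47+18=65
after add ebx, 17: ebx=65+17=82
after or ebx, 11: ebx=82|11=91
after add ecx, 2: ecx=4+2=6
cmp ecx, 12  (cmp 6,12)
jne L1: taken
after add ebx, 18: ebx=91+18=109
after add ebx, 17: ebx=109+17=126
after or ebx, 11: ebx=126|11=127
after add ecx, 2: ecx=6+2=8
cmp ecx, 12  (cmp 8,12)
jne L1: taken
after add ebx, 18: ebx=127+18=145
after add ebx, 17: ebx=145+17=162
after or ebx, 11: ebx=162|11=171
after add ecx, 2: ecx=8+2=10
cmp ecx, 12  (cmp 10,12)
jne L1: taken
after add ebx, 18: ebx=171+18=189
after add ebx, 17: ebx=189+17=206
after or ebx, 11: ebx=206|11=207
after add ecx, 2: ecx=10+2=12
cmp ecx, 12  (cmp 12,12)
jne L1: not taken
after xor ebx, 13: ebx=207^13=194
halt.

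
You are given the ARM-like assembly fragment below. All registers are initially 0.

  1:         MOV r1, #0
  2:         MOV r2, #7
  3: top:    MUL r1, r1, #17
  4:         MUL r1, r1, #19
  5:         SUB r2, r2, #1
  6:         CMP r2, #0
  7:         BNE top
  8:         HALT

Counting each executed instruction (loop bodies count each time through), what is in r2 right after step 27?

r1=0
r2=7
r1=0*17=0
r1=0*19=0
r2=7-1=6
CMP r2, #0  (cmp 6,0)
BNE top: taken
r1=0*17=0
r1=0*19=0
r2=6-1=5
CMP r2, #0  (cmp 5,0)
BNE top: taken
r1=0*17=0
r1=0*19=0
r2=5-1=4
CMP r2, #0  (cmp 4,0)
BNE top: taken
r1=0*17=0
r1=0*19=0
r2=4-1=3
CMP r2, #0  (cmp 3,0)
BNE top: taken
r1=0*17=0
r1=0*19=0
r2=3-1=2
CMP r2, #0  (cmp 2,0)
BNE top: taken
After step 27: r2 = 2.

2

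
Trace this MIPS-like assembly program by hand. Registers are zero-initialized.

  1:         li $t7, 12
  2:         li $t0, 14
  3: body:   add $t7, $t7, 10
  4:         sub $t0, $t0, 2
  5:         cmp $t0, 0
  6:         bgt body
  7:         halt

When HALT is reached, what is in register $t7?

82

$t7=12
$t0=14
$t7=12+10=22
$t0=14-2=12
cmp $t0, 0  (cmp 12,0)
bgt body: taken
$t7=22+10=32
$t0=12-2=10
cmp $t0, 0  (cmp 10,0)
bgt body: taken
$t7=32+10=42
$t0=10-2=8
cmp $t0, 0  (cmp 8,0)
bgt body: taken
$t7=42+10=52
$t0=8-2=6
cmp $t0, 0  (cmp 6,0)
bgt body: taken
$t7=52+10=62
$t0=6-2=4
cmp $t0, 0  (cmp 4,0)
bgt body: taken
$t7=62+10=72
$t0=4-2=2
cmp $t0, 0  (cmp 2,0)
bgt body: taken
$t7=72+10=82
$t0=2-2=0
cmp $t0, 0  (cmp 0,0)
bgt body: not taken
halt.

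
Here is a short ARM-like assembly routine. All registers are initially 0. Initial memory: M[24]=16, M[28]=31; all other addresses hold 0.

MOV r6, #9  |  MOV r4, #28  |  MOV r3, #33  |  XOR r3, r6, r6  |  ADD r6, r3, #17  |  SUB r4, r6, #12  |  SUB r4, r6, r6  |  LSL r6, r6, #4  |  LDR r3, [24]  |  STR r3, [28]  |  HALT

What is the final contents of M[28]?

16

r6=9
r4=28
r3=33
r3=9^9=0
r6=0+17=17
r4=17-12=5
r4=17-17=0
r6=17<<4=272
r3=M[24]=16
STR r3, [28] → M[28]=16
halt.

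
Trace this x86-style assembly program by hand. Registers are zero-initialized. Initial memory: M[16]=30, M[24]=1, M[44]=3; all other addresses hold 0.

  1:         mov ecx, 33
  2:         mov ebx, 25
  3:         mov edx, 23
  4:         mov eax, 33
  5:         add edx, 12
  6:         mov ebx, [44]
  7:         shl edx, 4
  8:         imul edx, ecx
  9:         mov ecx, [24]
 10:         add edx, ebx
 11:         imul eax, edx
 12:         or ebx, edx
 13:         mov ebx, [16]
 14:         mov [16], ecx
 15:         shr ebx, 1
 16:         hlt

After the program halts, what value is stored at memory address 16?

mov ecx, 33 → ecx=33
mov ebx, 25 → ebx=25
mov edx, 23 → edx=23
mov eax, 33 → eax=33
add edx, 12 → edx=23+12=35
mov ebx, [44] → ebx=M[44]=3
shl edx, 4 → edx=35<<4=560
imul edx, ecx → edx=560*33=18480
mov ecx, [24] → ecx=M[24]=1
add edx, ebx → edx=18480+3=18483
imul eax, edx → eax=33*18483=609939
or ebx, edx → ebx=3|18483=18483
mov ebx, [16] → ebx=M[16]=30
mov [16], ecx → M[16]=1
shr ebx, 1 → ebx=30>>1=15
halt.

1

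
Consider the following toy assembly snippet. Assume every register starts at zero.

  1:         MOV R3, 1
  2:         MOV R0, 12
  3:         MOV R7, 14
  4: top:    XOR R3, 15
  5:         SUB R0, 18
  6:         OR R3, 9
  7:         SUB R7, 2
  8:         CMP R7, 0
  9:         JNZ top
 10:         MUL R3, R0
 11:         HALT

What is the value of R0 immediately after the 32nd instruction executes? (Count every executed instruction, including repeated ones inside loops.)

after MOV R3, 1: R3=1
after MOV R0, 12: R0=12
after MOV R7, 14: R7=14
after XOR R3, 15: R3=1^15=14
after SUB R0, 18: R0=12-18=-6
after OR R3, 9: R3=14|9=15
after SUB R7, 2: R7=14-2=12
CMP R7, 0  (cmp 12,0)
JNZ top: taken
after XOR R3, 15: R3=15^15=0
after SUB R0, 18: R0=(-6)-18=-24
after OR R3, 9: R3=0|9=9
after SUB R7, 2: R7=12-2=10
CMP R7, 0  (cmp 10,0)
JNZ top: taken
after XOR R3, 15: R3=9^15=6
after SUB R0, 18: R0=(-24)-18=-42
after OR R3, 9: R3=6|9=15
after SUB R7, 2: R7=10-2=8
CMP R7, 0  (cmp 8,0)
JNZ top: taken
after XOR R3, 15: R3=15^15=0
after SUB R0, 18: R0=(-42)-18=-60
after OR R3, 9: R3=0|9=9
after SUB R7, 2: R7=8-2=6
CMP R7, 0  (cmp 6,0)
JNZ top: taken
after XOR R3, 15: R3=9^15=6
after SUB R0, 18: R0=(-60)-18=-78
after OR R3, 9: R3=6|9=15
after SUB R7, 2: R7=6-2=4
CMP R7, 0  (cmp 4,0)
After step 32: R0 = -78.

-78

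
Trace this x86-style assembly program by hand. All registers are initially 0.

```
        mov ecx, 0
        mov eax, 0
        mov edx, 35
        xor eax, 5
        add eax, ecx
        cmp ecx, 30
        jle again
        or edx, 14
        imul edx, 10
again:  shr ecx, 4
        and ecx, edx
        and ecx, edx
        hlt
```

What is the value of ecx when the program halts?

0

after mov ecx, 0: ecx=0
after mov eax, 0: eax=0
after mov edx, 35: edx=35
after xor eax, 5: eax=0^5=5
after add eax, ecx: eax=5+0=5
cmp ecx, 30  (cmp 0,30)
jle again: taken
after shr ecx, 4: ecx=0>>4=0
after and ecx, edx: ecx=0&35=0
after and ecx, edx: ecx=0&35=0
halt.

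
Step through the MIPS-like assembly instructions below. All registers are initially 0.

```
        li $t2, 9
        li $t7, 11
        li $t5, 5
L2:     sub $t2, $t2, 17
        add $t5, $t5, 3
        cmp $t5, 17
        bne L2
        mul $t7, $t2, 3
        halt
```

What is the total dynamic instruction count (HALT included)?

21

li $t2, 9 → $t2=9
li $t7, 11 → $t7=11
li $t5, 5 → $t5=5
sub $t2, $t2, 17 → $t2=9-17=-8
add $t5, $t5, 3 → $t5=5+3=8
cmp $t5, 17  (cmp 8,17)
bne L2: taken
sub $t2, $t2, 17 → $t2=(-8)-17=-25
add $t5, $t5, 3 → $t5=8+3=11
cmp $t5, 17  (cmp 11,17)
bne L2: taken
sub $t2, $t2, 17 → $t2=(-25)-17=-42
add $t5, $t5, 3 → $t5=11+3=14
cmp $t5, 17  (cmp 14,17)
bne L2: taken
sub $t2, $t2, 17 → $t2=(-42)-17=-59
add $t5, $t5, 3 → $t5=14+3=17
cmp $t5, 17  (cmp 17,17)
bne L2: not taken
mul $t7, $t2, 3 → $t7=(-59)*3=-177
halt.
Total executed instructions: 21.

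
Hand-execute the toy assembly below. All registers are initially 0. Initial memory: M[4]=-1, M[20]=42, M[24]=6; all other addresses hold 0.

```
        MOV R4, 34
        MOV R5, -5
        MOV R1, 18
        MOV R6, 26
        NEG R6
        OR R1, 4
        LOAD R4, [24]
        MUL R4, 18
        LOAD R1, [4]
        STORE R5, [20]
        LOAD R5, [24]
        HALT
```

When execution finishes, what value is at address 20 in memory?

R4=34
R5=-5
R1=18
R6=26
R6=-(26)=-26
R1=18|4=22
R4=M[24]=6
R4=6*18=108
R1=M[4]=-1
STORE R5, [20] → M[20]=-5
R5=M[24]=6
halt.

-5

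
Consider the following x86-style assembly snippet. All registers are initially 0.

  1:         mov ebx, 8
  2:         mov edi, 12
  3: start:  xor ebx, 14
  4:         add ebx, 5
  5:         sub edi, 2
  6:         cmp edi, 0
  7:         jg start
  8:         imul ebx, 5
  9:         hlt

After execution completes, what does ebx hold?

ebx=8
edi=12
ebx=8^14=6
ebx=6+5=11
edi=12-2=10
cmp edi, 0  (cmp 10,0)
jg start: taken
ebx=11^14=5
ebx=5+5=10
edi=10-2=8
cmp edi, 0  (cmp 8,0)
jg start: taken
ebx=10^14=4
ebx=4+5=9
edi=8-2=6
cmp edi, 0  (cmp 6,0)
jg start: taken
ebx=9^14=7
ebx=7+5=12
edi=6-2=4
cmp edi, 0  (cmp 4,0)
jg start: taken
ebx=12^14=2
ebx=2+5=7
edi=4-2=2
cmp edi, 0  (cmp 2,0)
jg start: taken
ebx=7^14=9
ebx=9+5=14
edi=2-2=0
cmp edi, 0  (cmp 0,0)
jg start: not taken
ebx=14*5=70
halt.

70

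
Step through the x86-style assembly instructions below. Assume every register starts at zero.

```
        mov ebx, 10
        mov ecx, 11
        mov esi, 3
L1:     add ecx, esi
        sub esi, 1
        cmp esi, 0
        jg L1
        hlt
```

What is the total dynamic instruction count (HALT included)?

mov ebx, 10 → ebx=10
mov ecx, 11 → ecx=11
mov esi, 3 → esi=3
add ecx, esi → ecx=11+3=14
sub esi, 1 → esi=3-1=2
cmp esi, 0  (cmp 2,0)
jg L1: taken
add ecx, esi → ecx=14+2=16
sub esi, 1 → esi=2-1=1
cmp esi, 0  (cmp 1,0)
jg L1: taken
add ecx, esi → ecx=16+1=17
sub esi, 1 → esi=1-1=0
cmp esi, 0  (cmp 0,0)
jg L1: not taken
halt.
Total executed instructions: 16.

16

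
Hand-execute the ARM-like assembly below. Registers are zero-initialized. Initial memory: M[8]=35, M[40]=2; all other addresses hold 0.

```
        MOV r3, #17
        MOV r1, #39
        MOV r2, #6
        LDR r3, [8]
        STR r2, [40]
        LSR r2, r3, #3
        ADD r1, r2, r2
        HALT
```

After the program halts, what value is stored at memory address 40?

6

after MOV r3, #17: r3=17
after MOV r1, #39: r1=39
after MOV r2, #6: r2=6
after LDR r3, [8]: r3=M[8]=35
STR r2, [40] → M[40]=6
after LSR r2, r3, #3: r2=35>>3=4
after ADD r1, r2, r2: r1=4+4=8
halt.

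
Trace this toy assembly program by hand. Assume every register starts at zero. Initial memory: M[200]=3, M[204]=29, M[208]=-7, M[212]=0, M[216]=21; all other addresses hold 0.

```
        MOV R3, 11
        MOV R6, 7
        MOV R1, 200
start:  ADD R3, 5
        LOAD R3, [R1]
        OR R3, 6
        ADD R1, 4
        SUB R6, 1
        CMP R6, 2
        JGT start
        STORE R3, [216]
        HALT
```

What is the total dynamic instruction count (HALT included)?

40

MOV R3, 11 → R3=11
MOV R6, 7 → R6=7
MOV R1, 200 → R1=200
ADD R3, 5 → R3=11+5=16
LOAD R3, [R1] → R3=M[200]=3
OR R3, 6 → R3=3|6=7
ADD R1, 4 → R1=200+4=204
SUB R6, 1 → R6=7-1=6
CMP R6, 2  (cmp 6,2)
JGT start: taken
ADD R3, 5 → R3=7+5=12
LOAD R3, [R1] → R3=M[204]=29
OR R3, 6 → R3=29|6=31
ADD R1, 4 → R1=204+4=208
SUB R6, 1 → R6=6-1=5
CMP R6, 2  (cmp 5,2)
JGT start: taken
ADD R3, 5 → R3=31+5=36
LOAD R3, [R1] → R3=M[208]=-7
OR R3, 6 → R3=(-7)|6=-1
ADD R1, 4 → R1=208+4=212
SUB R6, 1 → R6=5-1=4
CMP R6, 2  (cmp 4,2)
JGT start: taken
ADD R3, 5 → R3=(-1)+5=4
LOAD R3, [R1] → R3=M[212]=0
OR R3, 6 → R3=0|6=6
ADD R1, 4 → R1=212+4=216
SUB R6, 1 → R6=4-1=3
CMP R6, 2  (cmp 3,2)
JGT start: taken
ADD R3, 5 → R3=6+5=11
LOAD R3, [R1] → R3=M[216]=21
OR R3, 6 → R3=21|6=23
ADD R1, 4 → R1=216+4=220
SUB R6, 1 → R6=3-1=2
CMP R6, 2  (cmp 2,2)
JGT start: not taken
STORE R3, [216] → M[216]=23
halt.
Total executed instructions: 40.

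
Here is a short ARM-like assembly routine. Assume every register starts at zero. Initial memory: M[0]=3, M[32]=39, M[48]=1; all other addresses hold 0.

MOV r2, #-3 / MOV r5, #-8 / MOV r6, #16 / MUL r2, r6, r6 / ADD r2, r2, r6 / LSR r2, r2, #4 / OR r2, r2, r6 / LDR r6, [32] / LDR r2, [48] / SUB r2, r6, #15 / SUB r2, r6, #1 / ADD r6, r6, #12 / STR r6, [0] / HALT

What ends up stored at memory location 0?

MOV r2, #-3 → r2=-3
MOV r5, #-8 → r5=-8
MOV r6, #16 → r6=16
MUL r2, r6, r6 → r2=16*16=256
ADD r2, r2, r6 → r2=256+16=272
LSR r2, r2, #4 → r2=272>>4=17
OR r2, r2, r6 → r2=17|16=17
LDR r6, [32] → r6=M[32]=39
LDR r2, [48] → r2=M[48]=1
SUB r2, r6, #15 → r2=39-15=24
SUB r2, r6, #1 → r2=39-1=38
ADD r6, r6, #12 → r6=39+12=51
STR r6, [0] → M[0]=51
halt.

51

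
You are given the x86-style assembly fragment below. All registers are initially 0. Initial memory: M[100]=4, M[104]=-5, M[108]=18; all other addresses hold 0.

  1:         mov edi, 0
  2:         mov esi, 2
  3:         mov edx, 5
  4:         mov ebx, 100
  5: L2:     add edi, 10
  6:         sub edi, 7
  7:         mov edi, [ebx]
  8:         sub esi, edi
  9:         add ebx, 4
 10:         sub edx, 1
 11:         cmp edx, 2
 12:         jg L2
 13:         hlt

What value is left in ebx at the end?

112

after mov edi, 0: edi=0
after mov esi, 2: esi=2
after mov edx, 5: edx=5
after mov ebx, 100: ebx=100
after add edi, 10: edi=0+10=10
after sub edi, 7: edi=10-7=3
after mov edi, [ebx]: edi=M[100]=4
after sub esi, edi: esi=2-4=-2
after add ebx, 4: ebx=100+4=104
after sub edx, 1: edx=5-1=4
cmp edx, 2  (cmp 4,2)
jg L2: taken
after add edi, 10: edi=4+10=14
after sub edi, 7: edi=14-7=7
after mov edi, [ebx]: edi=M[104]=-5
after sub esi, edi: esi=(-2)-(-5)=3
after add ebx, 4: ebx=104+4=108
after sub edx, 1: edx=4-1=3
cmp edx, 2  (cmp 3,2)
jg L2: taken
after add edi, 10: edi=(-5)+10=5
after sub edi, 7: edi=5-7=-2
after mov edi, [ebx]: edi=M[108]=18
after sub esi, edi: esi=3-18=-15
after add ebx, 4: ebx=108+4=112
after sub edx, 1: edx=3-1=2
cmp edx, 2  (cmp 2,2)
jg L2: not taken
halt.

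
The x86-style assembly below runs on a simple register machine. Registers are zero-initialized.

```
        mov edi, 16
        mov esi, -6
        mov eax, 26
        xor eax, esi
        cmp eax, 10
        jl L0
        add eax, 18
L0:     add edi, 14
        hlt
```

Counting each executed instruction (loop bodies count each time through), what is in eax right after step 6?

after mov edi, 16: edi=16
after mov esi, -6: esi=-6
after mov eax, 26: eax=26
after xor eax, esi: eax=26^(-6)=-32
cmp eax, 10  (cmp -32,10)
jl L0: taken
After step 6: eax = -32.

-32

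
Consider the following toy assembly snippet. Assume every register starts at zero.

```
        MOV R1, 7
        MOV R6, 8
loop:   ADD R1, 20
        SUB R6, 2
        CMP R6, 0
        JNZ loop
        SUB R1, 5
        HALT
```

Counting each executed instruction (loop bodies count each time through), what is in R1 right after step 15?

after MOV R1, 7: R1=7
after MOV R6, 8: R6=8
after ADD R1, 20: R1=7+20=27
after SUB R6, 2: R6=8-2=6
CMP R6, 0  (cmp 6,0)
JNZ loop: taken
after ADD R1, 20: R1=27+20=47
after SUB R6, 2: R6=6-2=4
CMP R6, 0  (cmp 4,0)
JNZ loop: taken
after ADD R1, 20: R1=47+20=67
after SUB R6, 2: R6=4-2=2
CMP R6, 0  (cmp 2,0)
JNZ loop: taken
after ADD R1, 20: R1=67+20=87
After step 15: R1 = 87.

87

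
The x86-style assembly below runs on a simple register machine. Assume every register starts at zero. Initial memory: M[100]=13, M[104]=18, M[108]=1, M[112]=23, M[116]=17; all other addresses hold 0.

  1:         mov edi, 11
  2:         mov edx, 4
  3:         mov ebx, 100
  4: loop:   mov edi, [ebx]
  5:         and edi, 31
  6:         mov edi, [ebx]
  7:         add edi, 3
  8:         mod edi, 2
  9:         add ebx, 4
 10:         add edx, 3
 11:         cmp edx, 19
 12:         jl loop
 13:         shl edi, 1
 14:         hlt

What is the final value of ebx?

after mov edi, 11: edi=11
after mov edx, 4: edx=4
after mov ebx, 100: ebx=100
after mov edi, [ebx]: edi=M[100]=13
after and edi, 31: edi=13&31=13
after mov edi, [ebx]: edi=M[100]=13
after add edi, 3: edi=13+3=16
after mod edi, 2: edi=16%2=0
after add ebx, 4: ebx=100+4=104
after add edx, 3: edx=4+3=7
cmp edx, 19  (cmp 7,19)
jl loop: taken
after mov edi, [ebx]: edi=M[104]=18
after and edi, 31: edi=18&31=18
after mov edi, [ebx]: edi=M[104]=18
after add edi, 3: edi=18+3=21
after mod edi, 2: edi=21%2=1
after add ebx, 4: ebx=104+4=108
after add edx, 3: edx=7+3=10
cmp edx, 19  (cmp 10,19)
jl loop: taken
after mov edi, [ebx]: edi=M[108]=1
after and edi, 31: edi=1&31=1
after mov edi, [ebx]: edi=M[108]=1
after add edi, 3: edi=1+3=4
after mod edi, 2: edi=4%2=0
after add ebx, 4: ebx=108+4=112
after add edx, 3: edx=10+3=13
cmp edx, 19  (cmp 13,19)
jl loop: taken
after mov edi, [ebx]: edi=M[112]=23
after and edi, 31: edi=23&31=23
after mov edi, [ebx]: edi=M[112]=23
after add edi, 3: edi=23+3=26
after mod edi, 2: edi=26%2=0
after add ebx, 4: ebx=112+4=116
after add edx, 3: edx=13+3=16
cmp edx, 19  (cmp 16,19)
jl loop: taken
after mov edi, [ebx]: edi=M[116]=17
after and edi, 31: edi=17&31=17
after mov edi, [ebx]: edi=M[116]=17
after add edi, 3: edi=17+3=20
after mod edi, 2: edi=20%2=0
after add ebx, 4: ebx=116+4=120
after add edx, 3: edx=16+3=19
cmp edx, 19  (cmp 19,19)
jl loop: not taken
after shl edi, 1: edi=0<<1=0
halt.

120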